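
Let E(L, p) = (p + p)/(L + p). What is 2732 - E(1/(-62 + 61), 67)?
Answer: 90089/33 ≈ 2730.0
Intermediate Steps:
E(L, p) = 2*p/(L + p) (E(L, p) = (2*p)/(L + p) = 2*p/(L + p))
2732 - E(1/(-62 + 61), 67) = 2732 - 2*67/(1/(-62 + 61) + 67) = 2732 - 2*67/(1/(-1) + 67) = 2732 - 2*67/(-1 + 67) = 2732 - 2*67/66 = 2732 - 1*67/33 = 2732 - 67/33 = 90089/33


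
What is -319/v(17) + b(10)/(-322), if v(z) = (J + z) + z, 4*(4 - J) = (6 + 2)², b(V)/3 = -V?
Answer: -4639/322 ≈ -14.407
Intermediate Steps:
b(V) = -3*V (b(V) = 3*(-V) = -3*V)
J = -12 (J = 4 - (6 + 2)²/4 = 4 - ¼*8² = 4 - ¼*64 = 4 - 16 = -12)
v(z) = -12 + 2*z (v(z) = (-12 + z) + z = -12 + 2*z)
-319/v(17) + b(10)/(-322) = -319/(-12 + 2*17) - 3*10/(-322) = -319/(-12 + 34) - 30*(-1/322) = -319/22 + 15/161 = -319*1/22 + 15/161 = -29/2 + 15/161 = -4639/322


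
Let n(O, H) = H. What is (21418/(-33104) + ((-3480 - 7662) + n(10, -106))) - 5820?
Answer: -282520245/16552 ≈ -17069.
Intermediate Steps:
(21418/(-33104) + ((-3480 - 7662) + n(10, -106))) - 5820 = (21418/(-33104) + ((-3480 - 7662) - 106)) - 5820 = (21418*(-1/33104) + (-11142 - 106)) - 5820 = (-10709/16552 - 11248) - 5820 = -186187605/16552 - 5820 = -282520245/16552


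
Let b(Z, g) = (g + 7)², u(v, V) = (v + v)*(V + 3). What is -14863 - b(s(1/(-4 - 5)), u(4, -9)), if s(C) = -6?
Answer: -16544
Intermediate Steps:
u(v, V) = 2*v*(3 + V) (u(v, V) = (2*v)*(3 + V) = 2*v*(3 + V))
b(Z, g) = (7 + g)²
-14863 - b(s(1/(-4 - 5)), u(4, -9)) = -14863 - (7 + 2*4*(3 - 9))² = -14863 - (7 + 2*4*(-6))² = -14863 - (7 - 48)² = -14863 - 1*(-41)² = -14863 - 1*1681 = -14863 - 1681 = -16544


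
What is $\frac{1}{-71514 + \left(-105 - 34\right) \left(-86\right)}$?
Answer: $- \frac{1}{59560} \approx -1.679 \cdot 10^{-5}$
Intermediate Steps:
$\frac{1}{-71514 + \left(-105 - 34\right) \left(-86\right)} = \frac{1}{-71514 - -11954} = \frac{1}{-71514 + 11954} = \frac{1}{-59560} = - \frac{1}{59560}$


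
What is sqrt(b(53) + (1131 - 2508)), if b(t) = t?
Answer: 2*I*sqrt(331) ≈ 36.387*I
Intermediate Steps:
sqrt(b(53) + (1131 - 2508)) = sqrt(53 + (1131 - 2508)) = sqrt(53 - 1377) = sqrt(-1324) = 2*I*sqrt(331)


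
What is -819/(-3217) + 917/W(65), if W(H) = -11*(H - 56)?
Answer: -2868908/318483 ≈ -9.0080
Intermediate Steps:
W(H) = 616 - 11*H (W(H) = -11*(-56 + H) = 616 - 11*H)
-819/(-3217) + 917/W(65) = -819/(-3217) + 917/(616 - 11*65) = -819*(-1/3217) + 917/(616 - 715) = 819/3217 + 917/(-99) = 819/3217 + 917*(-1/99) = 819/3217 - 917/99 = -2868908/318483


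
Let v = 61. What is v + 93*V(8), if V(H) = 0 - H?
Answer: -683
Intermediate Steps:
V(H) = -H
v + 93*V(8) = 61 + 93*(-1*8) = 61 + 93*(-8) = 61 - 744 = -683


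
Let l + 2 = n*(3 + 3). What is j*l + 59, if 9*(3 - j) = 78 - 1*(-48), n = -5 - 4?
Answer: 675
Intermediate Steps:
n = -9
j = -11 (j = 3 - (78 - 1*(-48))/9 = 3 - (78 + 48)/9 = 3 - ⅑*126 = 3 - 14 = -11)
l = -56 (l = -2 - 9*(3 + 3) = -2 - 9*6 = -2 - 54 = -56)
j*l + 59 = -11*(-56) + 59 = 616 + 59 = 675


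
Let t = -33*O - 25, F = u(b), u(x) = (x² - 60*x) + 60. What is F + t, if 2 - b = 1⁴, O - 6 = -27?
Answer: 669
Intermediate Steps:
O = -21 (O = 6 - 27 = -21)
b = 1 (b = 2 - 1*1⁴ = 2 - 1*1 = 2 - 1 = 1)
u(x) = 60 + x² - 60*x
F = 1 (F = 60 + 1² - 60*1 = 60 + 1 - 60 = 1)
t = 668 (t = -33*(-21) - 25 = 693 - 25 = 668)
F + t = 1 + 668 = 669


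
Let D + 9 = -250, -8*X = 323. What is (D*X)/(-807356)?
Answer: -83657/6458848 ≈ -0.012952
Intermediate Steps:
X = -323/8 (X = -⅛*323 = -323/8 ≈ -40.375)
D = -259 (D = -9 - 250 = -259)
(D*X)/(-807356) = -259*(-323/8)/(-807356) = (83657/8)*(-1/807356) = -83657/6458848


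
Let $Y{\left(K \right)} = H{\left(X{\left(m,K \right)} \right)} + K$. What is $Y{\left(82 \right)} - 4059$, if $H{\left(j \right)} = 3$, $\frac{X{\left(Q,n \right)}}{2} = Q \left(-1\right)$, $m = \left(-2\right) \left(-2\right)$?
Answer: $-3974$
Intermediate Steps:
$m = 4$
$X{\left(Q,n \right)} = - 2 Q$ ($X{\left(Q,n \right)} = 2 Q \left(-1\right) = 2 \left(- Q\right) = - 2 Q$)
$Y{\left(K \right)} = 3 + K$
$Y{\left(82 \right)} - 4059 = \left(3 + 82\right) - 4059 = 85 - 4059 = -3974$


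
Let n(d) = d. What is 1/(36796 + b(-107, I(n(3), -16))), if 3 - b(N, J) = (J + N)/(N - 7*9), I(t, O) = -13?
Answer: 17/625571 ≈ 2.7175e-5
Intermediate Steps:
b(N, J) = 3 - (J + N)/(-63 + N) (b(N, J) = 3 - (J + N)/(N - 7*9) = 3 - (J + N)/(N - 63) = 3 - (J + N)/(-63 + N))
1/(36796 + b(-107, I(n(3), -16))) = 1/(36796 + (-189 - 1*(-13) + 2*(-107))/(-63 - 107)) = 1/(36796 + (-189 + 13 - 214)/(-170)) = 1/(36796 - 1/170*(-390)) = 1/(36796 + 39/17) = 1/(625571/17) = 17/625571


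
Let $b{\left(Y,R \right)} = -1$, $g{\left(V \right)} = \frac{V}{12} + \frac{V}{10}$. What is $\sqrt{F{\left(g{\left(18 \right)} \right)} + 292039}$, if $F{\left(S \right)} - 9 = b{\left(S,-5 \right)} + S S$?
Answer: $\frac{\sqrt{29205789}}{10} \approx 540.42$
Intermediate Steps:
$g{\left(V \right)} = \frac{11 V}{60}$ ($g{\left(V \right)} = V \frac{1}{12} + V \frac{1}{10} = \frac{V}{12} + \frac{V}{10} = \frac{11 V}{60}$)
$F{\left(S \right)} = 8 + S^{2}$ ($F{\left(S \right)} = 9 + \left(-1 + S S\right) = 9 + \left(-1 + S^{2}\right) = 8 + S^{2}$)
$\sqrt{F{\left(g{\left(18 \right)} \right)} + 292039} = \sqrt{\left(8 + \left(\frac{11}{60} \cdot 18\right)^{2}\right) + 292039} = \sqrt{\left(8 + \left(\frac{33}{10}\right)^{2}\right) + 292039} = \sqrt{\left(8 + \frac{1089}{100}\right) + 292039} = \sqrt{\frac{1889}{100} + 292039} = \sqrt{\frac{29205789}{100}} = \frac{\sqrt{29205789}}{10}$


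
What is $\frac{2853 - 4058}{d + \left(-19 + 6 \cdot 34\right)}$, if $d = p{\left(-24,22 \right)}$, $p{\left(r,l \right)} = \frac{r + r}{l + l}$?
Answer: $- \frac{13255}{2023} \approx -6.5521$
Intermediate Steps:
$p{\left(r,l \right)} = \frac{r}{l}$ ($p{\left(r,l \right)} = \frac{2 r}{2 l} = 2 r \frac{1}{2 l} = \frac{r}{l}$)
$d = - \frac{12}{11}$ ($d = - \frac{24}{22} = \left(-24\right) \frac{1}{22} = - \frac{12}{11} \approx -1.0909$)
$\frac{2853 - 4058}{d + \left(-19 + 6 \cdot 34\right)} = \frac{2853 - 4058}{- \frac{12}{11} + \left(-19 + 6 \cdot 34\right)} = - \frac{1205}{- \frac{12}{11} + \left(-19 + 204\right)} = - \frac{1205}{- \frac{12}{11} + 185} = - \frac{1205}{\frac{2023}{11}} = \left(-1205\right) \frac{11}{2023} = - \frac{13255}{2023}$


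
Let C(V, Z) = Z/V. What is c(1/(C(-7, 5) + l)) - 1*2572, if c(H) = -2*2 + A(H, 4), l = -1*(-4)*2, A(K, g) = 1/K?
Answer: -17981/7 ≈ -2568.7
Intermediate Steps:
l = 8 (l = 4*2 = 8)
c(H) = -4 + 1/H (c(H) = -2*2 + 1/H = -4 + 1/H)
c(1/(C(-7, 5) + l)) - 1*2572 = (-4 + 1/(1/(5/(-7) + 8))) - 1*2572 = (-4 + 1/(1/(5*(-⅐) + 8))) - 2572 = (-4 + 1/(1/(-5/7 + 8))) - 2572 = (-4 + 1/(1/(51/7))) - 2572 = (-4 + 1/(7/51)) - 2572 = (-4 + 51/7) - 2572 = 23/7 - 2572 = -17981/7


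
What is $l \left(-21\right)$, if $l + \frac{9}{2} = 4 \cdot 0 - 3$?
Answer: $\frac{315}{2} \approx 157.5$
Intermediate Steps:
$l = - \frac{15}{2}$ ($l = - \frac{9}{2} + \left(4 \cdot 0 - 3\right) = - \frac{9}{2} + \left(0 - 3\right) = - \frac{9}{2} - 3 = - \frac{15}{2} \approx -7.5$)
$l \left(-21\right) = \left(- \frac{15}{2}\right) \left(-21\right) = \frac{315}{2}$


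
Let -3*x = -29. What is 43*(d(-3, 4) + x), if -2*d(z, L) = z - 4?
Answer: 3397/6 ≈ 566.17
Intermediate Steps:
x = 29/3 (x = -⅓*(-29) = 29/3 ≈ 9.6667)
d(z, L) = 2 - z/2 (d(z, L) = -(z - 4)/2 = -(-4 + z)/2 = 2 - z/2)
43*(d(-3, 4) + x) = 43*((2 - ½*(-3)) + 29/3) = 43*((2 + 3/2) + 29/3) = 43*(7/2 + 29/3) = 43*(79/6) = 3397/6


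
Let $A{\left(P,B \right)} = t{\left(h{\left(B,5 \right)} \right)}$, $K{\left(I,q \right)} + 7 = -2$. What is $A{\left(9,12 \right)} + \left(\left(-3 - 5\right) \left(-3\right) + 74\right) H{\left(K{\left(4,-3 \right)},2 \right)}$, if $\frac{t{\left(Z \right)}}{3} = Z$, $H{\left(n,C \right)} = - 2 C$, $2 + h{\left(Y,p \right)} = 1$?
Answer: $-395$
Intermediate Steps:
$h{\left(Y,p \right)} = -1$ ($h{\left(Y,p \right)} = -2 + 1 = -1$)
$K{\left(I,q \right)} = -9$ ($K{\left(I,q \right)} = -7 - 2 = -9$)
$t{\left(Z \right)} = 3 Z$
$A{\left(P,B \right)} = -3$ ($A{\left(P,B \right)} = 3 \left(-1\right) = -3$)
$A{\left(9,12 \right)} + \left(\left(-3 - 5\right) \left(-3\right) + 74\right) H{\left(K{\left(4,-3 \right)},2 \right)} = -3 + \left(\left(-3 - 5\right) \left(-3\right) + 74\right) \left(\left(-2\right) 2\right) = -3 + \left(\left(-8\right) \left(-3\right) + 74\right) \left(-4\right) = -3 + \left(24 + 74\right) \left(-4\right) = -3 + 98 \left(-4\right) = -3 - 392 = -395$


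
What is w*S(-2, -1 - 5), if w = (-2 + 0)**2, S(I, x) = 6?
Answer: 24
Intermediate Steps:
w = 4 (w = (-2)**2 = 4)
w*S(-2, -1 - 5) = 4*6 = 24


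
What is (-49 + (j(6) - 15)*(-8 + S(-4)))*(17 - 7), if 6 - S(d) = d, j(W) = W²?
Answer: -70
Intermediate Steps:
S(d) = 6 - d
(-49 + (j(6) - 15)*(-8 + S(-4)))*(17 - 7) = (-49 + (6² - 15)*(-8 + (6 - 1*(-4))))*(17 - 7) = (-49 + (36 - 15)*(-8 + (6 + 4)))*10 = (-49 + 21*(-8 + 10))*10 = (-49 + 21*2)*10 = (-49 + 42)*10 = -7*10 = -70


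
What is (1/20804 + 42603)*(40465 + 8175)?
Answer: 10777563806080/5201 ≈ 2.0722e+9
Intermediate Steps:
(1/20804 + 42603)*(40465 + 8175) = (1/20804 + 42603)*48640 = (886312813/20804)*48640 = 10777563806080/5201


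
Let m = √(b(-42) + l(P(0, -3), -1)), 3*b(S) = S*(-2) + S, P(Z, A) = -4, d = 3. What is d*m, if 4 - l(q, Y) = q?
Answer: 3*√22 ≈ 14.071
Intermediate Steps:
l(q, Y) = 4 - q
b(S) = -S/3 (b(S) = (S*(-2) + S)/3 = (-2*S + S)/3 = (-S)/3 = -S/3)
m = √22 (m = √(-⅓*(-42) + (4 - 1*(-4))) = √(14 + (4 + 4)) = √(14 + 8) = √22 ≈ 4.6904)
d*m = 3*√22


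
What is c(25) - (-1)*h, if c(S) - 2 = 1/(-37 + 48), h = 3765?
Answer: 41438/11 ≈ 3767.1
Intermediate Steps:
c(S) = 23/11 (c(S) = 2 + 1/(-37 + 48) = 2 + 1/11 = 23/11)
c(25) - (-1)*h = 23/11 - (-1)*3765 = 23/11 - 1*(-3765) = 23/11 + 3765 = 41438/11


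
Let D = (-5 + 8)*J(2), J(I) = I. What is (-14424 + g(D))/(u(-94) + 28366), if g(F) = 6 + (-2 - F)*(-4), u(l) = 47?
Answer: -14386/28413 ≈ -0.50632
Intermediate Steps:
D = 6 (D = (-5 + 8)*2 = 3*2 = 6)
g(F) = 14 + 4*F (g(F) = 6 + (8 + 4*F) = 14 + 4*F)
(-14424 + g(D))/(u(-94) + 28366) = (-14424 + (14 + 4*6))/(47 + 28366) = (-14424 + (14 + 24))/28413 = (-14424 + 38)*(1/28413) = -14386*1/28413 = -14386/28413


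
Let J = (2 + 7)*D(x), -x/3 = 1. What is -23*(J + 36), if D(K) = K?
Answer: -207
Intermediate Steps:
x = -3 (x = -3*1 = -3)
J = -27 (J = (2 + 7)*(-3) = 9*(-3) = -27)
-23*(J + 36) = -23*(-27 + 36) = -23*9 = -207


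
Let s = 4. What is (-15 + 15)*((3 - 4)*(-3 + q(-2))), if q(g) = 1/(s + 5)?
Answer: 0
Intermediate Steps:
q(g) = 1/9 (q(g) = 1/(4 + 5) = 1/9)
(-15 + 15)*((3 - 4)*(-3 + q(-2))) = (-15 + 15)*((3 - 4)*(-3 + 1/9)) = 0*(-1*(-26/9)) = 0*(26/9) = 0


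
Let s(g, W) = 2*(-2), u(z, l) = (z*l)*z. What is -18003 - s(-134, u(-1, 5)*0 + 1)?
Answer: -17999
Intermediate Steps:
u(z, l) = l*z² (u(z, l) = (l*z)*z = l*z²)
s(g, W) = -4
-18003 - s(-134, u(-1, 5)*0 + 1) = -18003 - 1*(-4) = -18003 + 4 = -17999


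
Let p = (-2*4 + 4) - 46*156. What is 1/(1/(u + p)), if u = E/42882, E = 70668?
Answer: -51303682/7147 ≈ -7178.4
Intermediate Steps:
p = -7180 (p = (-8 + 4) - 7176 = -4 - 7176 = -7180)
u = 11778/7147 (u = 70668/42882 = 70668*(1/42882) = 11778/7147 ≈ 1.6480)
1/(1/(u + p)) = 1/(1/(11778/7147 - 7180)) = 1/(1/(-51303682/7147)) = 1/(-7147/51303682) = -51303682/7147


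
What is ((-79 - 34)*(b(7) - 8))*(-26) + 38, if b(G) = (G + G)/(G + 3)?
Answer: -96764/5 ≈ -19353.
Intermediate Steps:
b(G) = 2*G/(3 + G) (b(G) = (2*G)/(3 + G) = 2*G/(3 + G))
((-79 - 34)*(b(7) - 8))*(-26) + 38 = ((-79 - 34)*(2*7/(3 + 7) - 8))*(-26) + 38 = -113*(2*7/10 - 8)*(-26) + 38 = -113*(2*7*(1/10) - 8)*(-26) + 38 = -113*(7/5 - 8)*(-26) + 38 = -113*(-33/5)*(-26) + 38 = (3729/5)*(-26) + 38 = -96954/5 + 38 = -96764/5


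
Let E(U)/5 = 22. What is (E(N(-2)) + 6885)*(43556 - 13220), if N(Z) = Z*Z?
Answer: 212200320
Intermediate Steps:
N(Z) = Z**2
E(U) = 110 (E(U) = 5*22 = 110)
(E(N(-2)) + 6885)*(43556 - 13220) = (110 + 6885)*(43556 - 13220) = 6995*30336 = 212200320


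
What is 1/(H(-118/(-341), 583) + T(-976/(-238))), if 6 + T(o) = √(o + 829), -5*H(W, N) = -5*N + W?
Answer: 199581115965/114856291708316 - 2907025*√11797541/114856291708316 ≈ 0.0016507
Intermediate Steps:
H(W, N) = N - W/5 (H(W, N) = -(-5*N + W)/5 = -(W - 5*N)/5 = N - W/5)
T(o) = -6 + √(829 + o) (T(o) = -6 + √(o + 829) = -6 + √(829 + o))
1/(H(-118/(-341), 583) + T(-976/(-238))) = 1/((583 - (-118)/(5*(-341))) + (-6 + √(829 - 976/(-238)))) = 1/((583 - (-118)*(-1)/(5*341)) + (-6 + √(829 - 976*(-1/238)))) = 1/((583 - ⅕*118/341) + (-6 + √(829 + 488/119))) = 1/((583 - 118/1705) + (-6 + √(99139/119))) = 1/(993897/1705 + (-6 + √11797541/119)) = 1/(983667/1705 + √11797541/119)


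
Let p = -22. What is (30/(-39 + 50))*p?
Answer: -60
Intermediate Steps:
(30/(-39 + 50))*p = (30/(-39 + 50))*(-22) = (30/11)*(-22) = -60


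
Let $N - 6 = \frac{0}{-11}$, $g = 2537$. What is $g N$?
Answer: $15222$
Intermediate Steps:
$N = 6$ ($N = 6 + \frac{0}{-11} = 6 + 0 \left(- \frac{1}{11}\right) = 6 + 0 = 6$)
$g N = 2537 \cdot 6 = 15222$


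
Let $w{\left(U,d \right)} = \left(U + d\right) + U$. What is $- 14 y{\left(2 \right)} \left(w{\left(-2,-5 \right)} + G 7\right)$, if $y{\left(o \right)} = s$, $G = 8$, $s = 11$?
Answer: $-7238$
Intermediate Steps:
$w{\left(U,d \right)} = d + 2 U$
$y{\left(o \right)} = 11$
$- 14 y{\left(2 \right)} \left(w{\left(-2,-5 \right)} + G 7\right) = \left(-14\right) 11 \left(\left(-5 + 2 \left(-2\right)\right) + 8 \cdot 7\right) = - 154 \left(\left(-5 - 4\right) + 56\right) = - 154 \left(-9 + 56\right) = \left(-154\right) 47 = -7238$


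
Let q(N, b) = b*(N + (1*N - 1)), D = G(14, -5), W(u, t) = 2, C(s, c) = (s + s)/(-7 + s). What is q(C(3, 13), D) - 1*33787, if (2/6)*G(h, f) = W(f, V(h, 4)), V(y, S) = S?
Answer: -33811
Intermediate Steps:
C(s, c) = 2*s/(-7 + s) (C(s, c) = (2*s)/(-7 + s) = 2*s/(-7 + s))
G(h, f) = 6 (G(h, f) = 3*2 = 6)
D = 6
q(N, b) = b*(-1 + 2*N) (q(N, b) = b*(N + (N - 1)) = b*(N + (-1 + N)) = b*(-1 + 2*N))
q(C(3, 13), D) - 1*33787 = 6*(-1 + 2*(2*3/(-7 + 3))) - 1*33787 = 6*(-1 + 2*(2*3/(-4))) - 33787 = 6*(-1 + 2*(2*3*(-¼))) - 33787 = 6*(-1 + 2*(-3/2)) - 33787 = 6*(-1 - 3) - 33787 = 6*(-4) - 33787 = -24 - 33787 = -33811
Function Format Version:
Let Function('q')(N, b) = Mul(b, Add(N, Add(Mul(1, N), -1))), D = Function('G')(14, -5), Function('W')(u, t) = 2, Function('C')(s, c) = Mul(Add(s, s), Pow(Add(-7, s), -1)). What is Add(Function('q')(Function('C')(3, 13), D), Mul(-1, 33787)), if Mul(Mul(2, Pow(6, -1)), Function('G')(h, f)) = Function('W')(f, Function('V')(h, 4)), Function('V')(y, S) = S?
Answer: -33811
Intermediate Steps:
Function('C')(s, c) = Mul(2, s, Pow(Add(-7, s), -1)) (Function('C')(s, c) = Mul(Mul(2, s), Pow(Add(-7, s), -1)) = Mul(2, s, Pow(Add(-7, s), -1)))
Function('G')(h, f) = 6 (Function('G')(h, f) = Mul(3, 2) = 6)
D = 6
Function('q')(N, b) = Mul(b, Add(-1, Mul(2, N))) (Function('q')(N, b) = Mul(b, Add(N, Add(N, -1))) = Mul(b, Add(N, Add(-1, N))) = Mul(b, Add(-1, Mul(2, N))))
Add(Function('q')(Function('C')(3, 13), D), Mul(-1, 33787)) = Add(Mul(6, Add(-1, Mul(2, Mul(2, 3, Pow(Add(-7, 3), -1))))), Mul(-1, 33787)) = Add(Mul(6, Add(-1, Mul(2, Mul(2, 3, Pow(-4, -1))))), -33787) = Add(Mul(6, Add(-1, Mul(2, Mul(2, 3, Rational(-1, 4))))), -33787) = Add(Mul(6, Add(-1, Mul(2, Rational(-3, 2)))), -33787) = Add(Mul(6, Add(-1, -3)), -33787) = Add(Mul(6, -4), -33787) = Add(-24, -33787) = -33811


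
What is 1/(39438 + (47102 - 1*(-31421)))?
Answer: 1/117961 ≈ 8.4774e-6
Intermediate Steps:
1/(39438 + (47102 - 1*(-31421))) = 1/(39438 + (47102 + 31421)) = 1/(39438 + 78523) = 1/117961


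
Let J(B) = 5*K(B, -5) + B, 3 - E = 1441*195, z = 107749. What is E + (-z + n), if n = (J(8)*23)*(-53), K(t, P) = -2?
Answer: -386303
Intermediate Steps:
E = -280992 (E = 3 - 1441*195 = 3 - 1*280995 = 3 - 280995 = -280992)
J(B) = -10 + B (J(B) = 5*(-2) + B = -10 + B)
n = 2438 (n = ((-10 + 8)*23)*(-53) = -2*23*(-53) = -46*(-53) = 2438)
E + (-z + n) = -280992 + (-1*107749 + 2438) = -280992 + (-107749 + 2438) = -280992 - 105311 = -386303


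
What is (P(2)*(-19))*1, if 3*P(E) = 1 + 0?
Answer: -19/3 ≈ -6.3333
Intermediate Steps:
P(E) = ⅓ (P(E) = (1 + 0)/3 = (⅓)*1 = ⅓)
(P(2)*(-19))*1 = ((⅓)*(-19))*1 = -19/3*1 = -19/3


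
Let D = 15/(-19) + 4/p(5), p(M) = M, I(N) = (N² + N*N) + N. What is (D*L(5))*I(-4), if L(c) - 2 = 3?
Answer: 28/19 ≈ 1.4737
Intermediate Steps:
I(N) = N + 2*N² (I(N) = (N² + N²) + N = 2*N² + N = N + 2*N²)
L(c) = 5 (L(c) = 2 + 3 = 5)
D = 1/95 (D = 15/(-19) + 4/5 = 15*(-1/19) + 4*(⅕) = -15/19 + ⅘ = 1/95 ≈ 0.010526)
(D*L(5))*I(-4) = ((1/95)*5)*(-4*(1 + 2*(-4))) = (-4*(1 - 8))/19 = (-4*(-7))/19 = (1/19)*28 = 28/19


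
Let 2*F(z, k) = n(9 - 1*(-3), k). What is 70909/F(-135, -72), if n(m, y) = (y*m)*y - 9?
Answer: 141818/62199 ≈ 2.2801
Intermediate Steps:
n(m, y) = -9 + m*y**2 (n(m, y) = (m*y)*y - 9 = m*y**2 - 9 = -9 + m*y**2)
F(z, k) = -9/2 + 6*k**2 (F(z, k) = (-9 + (9 - 1*(-3))*k**2)/2 = (-9 + (9 + 3)*k**2)/2 = (-9 + 12*k**2)/2 = -9/2 + 6*k**2)
70909/F(-135, -72) = 70909/(-9/2 + 6*(-72)**2) = 70909/(-9/2 + 6*5184) = 70909/(-9/2 + 31104) = 70909/(62199/2) = 70909*(2/62199) = 141818/62199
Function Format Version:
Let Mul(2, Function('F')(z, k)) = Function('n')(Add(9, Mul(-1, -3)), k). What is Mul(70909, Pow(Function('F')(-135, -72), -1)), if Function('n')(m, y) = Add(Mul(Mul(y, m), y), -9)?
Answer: Rational(141818, 62199) ≈ 2.2801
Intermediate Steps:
Function('n')(m, y) = Add(-9, Mul(m, Pow(y, 2))) (Function('n')(m, y) = Add(Mul(Mul(m, y), y), -9) = Add(Mul(m, Pow(y, 2)), -9) = Add(-9, Mul(m, Pow(y, 2))))
Function('F')(z, k) = Add(Rational(-9, 2), Mul(6, Pow(k, 2))) (Function('F')(z, k) = Mul(Rational(1, 2), Add(-9, Mul(Add(9, Mul(-1, -3)), Pow(k, 2)))) = Mul(Rational(1, 2), Add(-9, Mul(Add(9, 3), Pow(k, 2)))) = Mul(Rational(1, 2), Add(-9, Mul(12, Pow(k, 2)))) = Add(Rational(-9, 2), Mul(6, Pow(k, 2))))
Mul(70909, Pow(Function('F')(-135, -72), -1)) = Mul(70909, Pow(Add(Rational(-9, 2), Mul(6, Pow(-72, 2))), -1)) = Mul(70909, Pow(Add(Rational(-9, 2), Mul(6, 5184)), -1)) = Mul(70909, Pow(Add(Rational(-9, 2), 31104), -1)) = Mul(70909, Pow(Rational(62199, 2), -1)) = Mul(70909, Rational(2, 62199)) = Rational(141818, 62199)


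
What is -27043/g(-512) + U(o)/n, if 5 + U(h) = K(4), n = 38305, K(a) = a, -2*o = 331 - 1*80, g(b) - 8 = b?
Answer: 1035881611/19305720 ≈ 53.657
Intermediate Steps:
g(b) = 8 + b
o = -251/2 (o = -(331 - 1*80)/2 = -(331 - 80)/2 = -½*251 = -251/2 ≈ -125.50)
U(h) = -1 (U(h) = -5 + 4 = -1)
-27043/g(-512) + U(o)/n = -27043/(8 - 512) - 1/38305 = -27043/(-504) - 1*1/38305 = -27043*(-1/504) - 1/38305 = 27043/504 - 1/38305 = 1035881611/19305720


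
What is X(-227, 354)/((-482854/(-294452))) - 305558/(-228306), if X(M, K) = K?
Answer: 5986311486245/27559616331 ≈ 217.21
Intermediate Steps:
X(-227, 354)/((-482854/(-294452))) - 305558/(-228306) = 354/((-482854/(-294452))) - 305558/(-228306) = 354/((-482854*(-1/294452))) - 305558*(-1/228306) = 354/(241427/147226) + 152779/114153 = 354*(147226/241427) + 152779/114153 = 52118004/241427 + 152779/114153 = 5986311486245/27559616331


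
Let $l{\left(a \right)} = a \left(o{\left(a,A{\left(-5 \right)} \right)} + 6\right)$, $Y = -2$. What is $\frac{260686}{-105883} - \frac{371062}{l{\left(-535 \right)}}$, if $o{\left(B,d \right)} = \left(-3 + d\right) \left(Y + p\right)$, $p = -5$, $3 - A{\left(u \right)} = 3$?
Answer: $\frac{35523548476}{1529479935} \approx 23.226$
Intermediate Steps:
$A{\left(u \right)} = 0$ ($A{\left(u \right)} = 3 - 3 = 0$)
$o{\left(B,d \right)} = 21 - 7 d$ ($o{\left(B,d \right)} = \left(-3 + d\right) \left(-2 - 5\right) = \left(-3 + d\right) \left(-7\right) = 21 - 7 d$)
$l{\left(a \right)} = 27 a$ ($l{\left(a \right)} = a \left(\left(21 - 0\right) + 6\right) = a \left(\left(21 + 0\right) + 6\right) = a \left(21 + 6\right) = a 27 = 27 a$)
$\frac{260686}{-105883} - \frac{371062}{l{\left(-535 \right)}} = \frac{260686}{-105883} - \frac{371062}{27 \left(-535\right)} = 260686 \left(- \frac{1}{105883}\right) - \frac{371062}{-14445} = - \frac{260686}{105883} - - \frac{371062}{14445} = - \frac{260686}{105883} + \frac{371062}{14445} = \frac{35523548476}{1529479935}$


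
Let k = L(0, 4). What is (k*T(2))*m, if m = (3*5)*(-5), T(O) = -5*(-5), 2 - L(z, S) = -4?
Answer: -11250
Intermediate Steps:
L(z, S) = 6 (L(z, S) = 2 - 1*(-4) = 2 + 4 = 6)
T(O) = 25
k = 6
m = -75 (m = 15*(-5) = -75)
(k*T(2))*m = (6*25)*(-75) = 150*(-75) = -11250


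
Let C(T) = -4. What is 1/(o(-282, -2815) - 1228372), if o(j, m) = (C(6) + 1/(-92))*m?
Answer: -92/111971489 ≈ -8.2164e-7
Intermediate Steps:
o(j, m) = -369*m/92 (o(j, m) = (-4 + 1/(-92))*m = (-4 - 1/92)*m = -369*m/92)
1/(o(-282, -2815) - 1228372) = 1/(-369/92*(-2815) - 1228372) = 1/(1038735/92 - 1228372) = 1/(-111971489/92) = -92/111971489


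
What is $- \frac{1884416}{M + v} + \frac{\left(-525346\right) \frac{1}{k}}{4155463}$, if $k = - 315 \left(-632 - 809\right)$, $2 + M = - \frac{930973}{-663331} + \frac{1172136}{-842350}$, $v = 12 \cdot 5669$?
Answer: $- \frac{76387143168997469951115393514}{2757518861909715136612684305} \approx -27.701$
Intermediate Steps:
$v = 68028$
$M = - \frac{555411387083}{279378433925}$ ($M = -2 + \left(- \frac{930973}{-663331} + \frac{1172136}{-842350}\right) = -2 + \left(\left(-930973\right) \left(- \frac{1}{663331}\right) + 1172136 \left(- \frac{1}{842350}\right)\right) = -2 + \left(\frac{930973}{663331} - \frac{586068}{421175}\right) = -2 + \frac{3345480767}{279378433925} = - \frac{555411387083}{279378433925} \approx -1.988$)
$k = 453915$ ($k = \left(-315\right) \left(-1441\right) = 453915$)
$- \frac{1884416}{M + v} + \frac{\left(-525346\right) \frac{1}{k}}{4155463} = - \frac{1884416}{- \frac{555411387083}{279378433925} + 68028} + \frac{\left(-525346\right) \frac{1}{453915}}{4155463} = - \frac{1884416}{\frac{19005000691662817}{279378433925}} + \left(-525346\right) \frac{1}{453915} \cdot \frac{1}{4155463} = \left(-1884416\right) \frac{279378433925}{19005000691662817} - \frac{525346}{1886226987645} = - \frac{526465190943212800}{19005000691662817} - \frac{525346}{1886226987645} = - \frac{76387143168997469951115393514}{2757518861909715136612684305}$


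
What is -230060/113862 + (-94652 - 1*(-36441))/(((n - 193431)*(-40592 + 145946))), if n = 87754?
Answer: -426894192166433/211280328124866 ≈ -2.0205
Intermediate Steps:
-230060/113862 + (-94652 - 1*(-36441))/(((n - 193431)*(-40592 + 145946))) = -230060/113862 + (-94652 - 1*(-36441))/(((87754 - 193431)*(-40592 + 145946))) = -230060*1/113862 + (-94652 + 36441)/((-105677*105354)) = -115030/56931 - 58211/(-11133494658) = -115030/56931 - 58211*(-1/11133494658) = -115030/56931 + 58211/11133494658 = -426894192166433/211280328124866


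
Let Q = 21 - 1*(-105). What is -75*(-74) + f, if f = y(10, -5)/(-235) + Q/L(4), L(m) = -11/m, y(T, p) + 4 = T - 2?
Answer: 14228266/2585 ≈ 5504.2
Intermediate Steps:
Q = 126 (Q = 21 + 105 = 126)
y(T, p) = -6 + T (y(T, p) = -4 + (T - 2) = -4 + (-2 + T) = -6 + T)
f = -118484/2585 (f = (-6 + 10)/(-235) + 126/((-11/4)) = 4*(-1/235) + 126/((-11*¼)) = -4/235 + 126/(-11/4) = -4/235 + 126*(-4/11) = -4/235 - 504/11 = -118484/2585 ≈ -45.835)
-75*(-74) + f = -75*(-74) - 118484/2585 = 5550 - 118484/2585 = 14228266/2585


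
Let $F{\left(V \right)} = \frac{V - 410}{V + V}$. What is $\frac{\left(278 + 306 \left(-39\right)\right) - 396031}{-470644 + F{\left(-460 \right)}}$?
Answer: $\frac{37507204}{43299161} \approx 0.86623$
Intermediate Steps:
$F{\left(V \right)} = \frac{-410 + V}{2 V}$
$\frac{\left(278 + 306 \left(-39\right)\right) - 396031}{-470644 + F{\left(-460 \right)}} = \frac{\left(278 + 306 \left(-39\right)\right) - 396031}{-470644 + \frac{-410 - 460}{2 \left(-460\right)}} = \frac{\left(278 - 11934\right) - 396031}{-470644 + \frac{1}{2} \left(- \frac{1}{460}\right) \left(-870\right)} = \frac{-11656 - 396031}{-470644 + \frac{87}{92}} = - \frac{407687}{- \frac{43299161}{92}} = \left(-407687\right) \left(- \frac{92}{43299161}\right) = \frac{37507204}{43299161}$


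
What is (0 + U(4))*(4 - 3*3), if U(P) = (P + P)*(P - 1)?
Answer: -120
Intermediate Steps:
U(P) = 2*P*(-1 + P) (U(P) = (2*P)*(-1 + P) = 2*P*(-1 + P))
(0 + U(4))*(4 - 3*3) = (0 + 2*4*(-1 + 4))*(4 - 3*3) = (0 + 2*4*3)*(4 - 9) = (0 + 24)*(-5) = 24*(-5) = -120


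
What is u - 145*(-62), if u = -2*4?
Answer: 8982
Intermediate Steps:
u = -8
u - 145*(-62) = -8 - 145*(-62) = -8 + 8990 = 8982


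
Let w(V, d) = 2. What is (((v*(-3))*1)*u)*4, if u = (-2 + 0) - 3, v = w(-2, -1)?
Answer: 120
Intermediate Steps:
v = 2
u = -5 (u = -2 - 3 = -5)
(((v*(-3))*1)*u)*4 = (((2*(-3))*1)*(-5))*4 = (-6*1*(-5))*4 = -6*(-5)*4 = 30*4 = 120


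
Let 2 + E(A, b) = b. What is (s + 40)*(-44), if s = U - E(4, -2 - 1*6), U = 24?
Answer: -3256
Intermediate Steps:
E(A, b) = -2 + b
s = 34 (s = 24 - (-2 + (-2 - 1*6)) = 24 - (-2 + (-2 - 6)) = 24 - (-2 - 8) = 24 - 1*(-10) = 24 + 10 = 34)
(s + 40)*(-44) = (34 + 40)*(-44) = 74*(-44) = -3256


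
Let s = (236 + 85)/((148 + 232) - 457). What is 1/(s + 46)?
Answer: 77/3221 ≈ 0.023906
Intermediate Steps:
s = -321/77 (s = 321/(380 - 457) = 321/(-77) = 321*(-1/77) = -321/77 ≈ -4.1688)
1/(s + 46) = 1/(-321/77 + 46) = 1/(3221/77) = 77/3221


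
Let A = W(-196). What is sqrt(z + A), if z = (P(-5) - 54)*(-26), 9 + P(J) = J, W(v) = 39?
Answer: sqrt(1807) ≈ 42.509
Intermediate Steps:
P(J) = -9 + J
A = 39
z = 1768 (z = ((-9 - 5) - 54)*(-26) = (-14 - 54)*(-26) = -68*(-26) = 1768)
sqrt(z + A) = sqrt(1768 + 39) = sqrt(1807)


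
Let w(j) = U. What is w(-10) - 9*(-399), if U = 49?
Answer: 3640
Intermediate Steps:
w(j) = 49
w(-10) - 9*(-399) = 49 - 9*(-399) = 49 + 3591 = 3640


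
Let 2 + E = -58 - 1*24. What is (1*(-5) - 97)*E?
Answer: 8568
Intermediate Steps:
E = -84 (E = -2 + (-58 - 1*24) = -2 + (-58 - 24) = -2 - 82 = -84)
(1*(-5) - 97)*E = (1*(-5) - 97)*(-84) = (-5 - 97)*(-84) = -102*(-84) = 8568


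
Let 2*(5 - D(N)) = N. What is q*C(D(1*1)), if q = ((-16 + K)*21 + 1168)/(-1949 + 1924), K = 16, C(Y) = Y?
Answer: -5256/25 ≈ -210.24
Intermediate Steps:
D(N) = 5 - N/2
q = -1168/25 (q = ((-16 + 16)*21 + 1168)/(-1949 + 1924) = (0*21 + 1168)/(-25) = (0 + 1168)*(-1/25) = 1168*(-1/25) = -1168/25 ≈ -46.720)
q*C(D(1*1)) = -1168*(5 - 1/2)/25 = -1168*(5 - ½*1)/25 = -1168*(5 - ½)/25 = -1168/25*9/2 = -5256/25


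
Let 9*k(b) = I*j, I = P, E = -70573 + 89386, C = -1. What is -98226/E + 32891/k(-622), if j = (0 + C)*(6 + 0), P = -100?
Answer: 612229983/1254200 ≈ 488.14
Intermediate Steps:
E = 18813
I = -100
j = -6 (j = (0 - 1)*(6 + 0) = -1*6 = -6)
k(b) = 200/3 (k(b) = (-100*(-6))/9 = (1/9)*600 = 200/3)
-98226/E + 32891/k(-622) = -98226/18813 + 32891/(200/3) = -98226*1/18813 + 32891*(3/200) = -32742/6271 + 98673/200 = 612229983/1254200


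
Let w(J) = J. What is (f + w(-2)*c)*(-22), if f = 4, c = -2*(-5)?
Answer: 352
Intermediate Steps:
c = 10
(f + w(-2)*c)*(-22) = (4 - 2*10)*(-22) = (4 - 20)*(-22) = -16*(-22) = 352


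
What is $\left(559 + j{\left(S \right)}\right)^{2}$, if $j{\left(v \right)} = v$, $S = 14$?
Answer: $328329$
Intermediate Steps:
$\left(559 + j{\left(S \right)}\right)^{2} = \left(559 + 14\right)^{2} = 573^{2} = 328329$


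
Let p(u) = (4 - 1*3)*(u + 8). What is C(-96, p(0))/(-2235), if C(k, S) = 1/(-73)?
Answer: 1/163155 ≈ 6.1291e-6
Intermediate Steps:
p(u) = 8 + u (p(u) = (4 - 3)*(8 + u) = 1*(8 + u) = 8 + u)
C(k, S) = -1/73
C(-96, p(0))/(-2235) = -1/73/(-2235) = -1/73*(-1/2235) = 1/163155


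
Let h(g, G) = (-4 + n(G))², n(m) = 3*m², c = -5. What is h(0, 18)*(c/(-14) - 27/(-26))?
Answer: 119002048/91 ≈ 1.3077e+6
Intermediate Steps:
h(g, G) = (-4 + 3*G²)²
h(0, 18)*(c/(-14) - 27/(-26)) = (-4 + 3*18²)²*(-5/(-14) - 27/(-26)) = (-4 + 3*324)²*(-5*(-1/14) - 27*(-1/26)) = (-4 + 972)²*(5/14 + 27/26) = 968²*(127/91) = 937024*(127/91) = 119002048/91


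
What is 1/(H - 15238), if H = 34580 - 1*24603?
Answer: -1/5261 ≈ -0.00019008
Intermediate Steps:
H = 9977 (H = 34580 - 24603 = 9977)
1/(H - 15238) = 1/(9977 - 15238) = 1/(-5261) = -1/5261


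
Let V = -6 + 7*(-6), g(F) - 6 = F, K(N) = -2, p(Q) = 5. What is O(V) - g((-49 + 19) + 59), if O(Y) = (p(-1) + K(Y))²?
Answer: -26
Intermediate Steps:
g(F) = 6 + F
V = -48 (V = -6 - 42 = -48)
O(Y) = 9 (O(Y) = (5 - 2)² = 3² = 9)
O(V) - g((-49 + 19) + 59) = 9 - (6 + ((-49 + 19) + 59)) = 9 - (6 + (-30 + 59)) = 9 - (6 + 29) = 9 - 1*35 = 9 - 35 = -26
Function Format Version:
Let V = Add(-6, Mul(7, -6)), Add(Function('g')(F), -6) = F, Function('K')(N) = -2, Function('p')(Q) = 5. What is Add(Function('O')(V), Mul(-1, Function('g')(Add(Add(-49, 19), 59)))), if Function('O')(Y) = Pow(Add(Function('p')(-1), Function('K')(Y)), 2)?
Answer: -26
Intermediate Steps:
Function('g')(F) = Add(6, F)
V = -48 (V = Add(-6, -42) = -48)
Function('O')(Y) = 9 (Function('O')(Y) = Pow(Add(5, -2), 2) = Pow(3, 2) = 9)
Add(Function('O')(V), Mul(-1, Function('g')(Add(Add(-49, 19), 59)))) = Add(9, Mul(-1, Add(6, Add(Add(-49, 19), 59)))) = Add(9, Mul(-1, Add(6, Add(-30, 59)))) = Add(9, Mul(-1, Add(6, 29))) = Add(9, Mul(-1, 35)) = Add(9, -35) = -26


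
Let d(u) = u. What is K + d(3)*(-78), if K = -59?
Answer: -293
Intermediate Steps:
K + d(3)*(-78) = -59 + 3*(-78) = -59 - 234 = -293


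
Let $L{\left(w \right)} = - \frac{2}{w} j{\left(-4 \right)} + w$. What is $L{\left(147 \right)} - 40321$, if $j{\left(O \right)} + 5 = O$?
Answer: $- \frac{1968520}{49} \approx -40174.0$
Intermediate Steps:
$j{\left(O \right)} = -5 + O$
$L{\left(w \right)} = w + \frac{18}{w}$ ($L{\left(w \right)} = - \frac{2}{w} \left(-5 - 4\right) + w = - \frac{2}{w} \left(-9\right) + w = \frac{18}{w} + w = w + \frac{18}{w}$)
$L{\left(147 \right)} - 40321 = \left(147 + \frac{18}{147}\right) - 40321 = \left(147 + 18 \cdot \frac{1}{147}\right) - 40321 = \left(147 + \frac{6}{49}\right) - 40321 = \frac{7209}{49} - 40321 = - \frac{1968520}{49}$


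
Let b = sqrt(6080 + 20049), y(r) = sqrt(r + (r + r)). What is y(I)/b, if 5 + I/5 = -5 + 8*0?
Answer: 5*I*sqrt(156774)/26129 ≈ 0.075768*I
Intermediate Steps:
I = -50 (I = -25 + 5*(-5 + 8*0) = -25 + 5*(-5 + 0) = -25 + 5*(-5) = -25 - 25 = -50)
y(r) = sqrt(3)*sqrt(r) (y(r) = sqrt(r + 2*r) = sqrt(3*r) = sqrt(3)*sqrt(r))
b = sqrt(26129) ≈ 161.64
y(I)/b = (sqrt(3)*sqrt(-50))/(sqrt(26129)) = (sqrt(3)*(5*I*sqrt(2)))*(sqrt(26129)/26129) = (5*I*sqrt(6))*(sqrt(26129)/26129) = 5*I*sqrt(156774)/26129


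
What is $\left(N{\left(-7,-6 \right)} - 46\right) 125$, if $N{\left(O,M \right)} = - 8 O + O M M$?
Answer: $-30250$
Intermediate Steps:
$N{\left(O,M \right)} = - 8 O + O M^{2}$ ($N{\left(O,M \right)} = - 8 O + M O M = - 8 O + O M^{2}$)
$\left(N{\left(-7,-6 \right)} - 46\right) 125 = \left(- 7 \left(-8 + \left(-6\right)^{2}\right) - 46\right) 125 = \left(- 7 \left(-8 + 36\right) - 46\right) 125 = \left(\left(-7\right) 28 - 46\right) 125 = \left(-196 - 46\right) 125 = \left(-242\right) 125 = -30250$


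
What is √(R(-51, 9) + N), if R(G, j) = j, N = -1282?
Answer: I*√1273 ≈ 35.679*I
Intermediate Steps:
√(R(-51, 9) + N) = √(9 - 1282) = √(-1273) = I*√1273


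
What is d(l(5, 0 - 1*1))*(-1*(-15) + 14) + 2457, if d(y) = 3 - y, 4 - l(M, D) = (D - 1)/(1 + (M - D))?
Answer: 16938/7 ≈ 2419.7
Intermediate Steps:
l(M, D) = 4 - (-1 + D)/(1 + M - D) (l(M, D) = 4 - (D - 1)/(1 + (M - D)) = 4 - (-1 + D)/(1 + M - D))
d(l(5, 0 - 1*1))*(-1*(-15) + 14) + 2457 = (3 - (5 - 5*(0 - 1*1) + 4*5)/(1 + 5 - (0 - 1*1)))*(-1*(-15) + 14) + 2457 = (3 - (5 - 5*(0 - 1) + 20)/(1 + 5 - (0 - 1)))*(15 + 14) + 2457 = (3 - (5 - 5*(-1) + 20)/(1 + 5 - 1*(-1)))*29 + 2457 = (3 - (5 + 5 + 20)/(1 + 5 + 1))*29 + 2457 = (3 - 30/7)*29 + 2457 = -9/7*29 + 2457 = -261/7 + 2457 = 16938/7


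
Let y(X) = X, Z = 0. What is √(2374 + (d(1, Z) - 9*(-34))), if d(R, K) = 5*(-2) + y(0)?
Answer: √2670 ≈ 51.672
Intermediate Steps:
d(R, K) = -10 (d(R, K) = 5*(-2) + 0 = -10 + 0 = -10)
√(2374 + (d(1, Z) - 9*(-34))) = √(2374 + (-10 - 9*(-34))) = √(2374 + (-10 + 306)) = √(2374 + 296) = √2670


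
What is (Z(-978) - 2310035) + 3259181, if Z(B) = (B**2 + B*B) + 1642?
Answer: 2863756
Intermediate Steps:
Z(B) = 1642 + 2*B**2 (Z(B) = (B**2 + B**2) + 1642 = 2*B**2 + 1642 = 1642 + 2*B**2)
(Z(-978) - 2310035) + 3259181 = ((1642 + 2*(-978)**2) - 2310035) + 3259181 = ((1642 + 2*956484) - 2310035) + 3259181 = ((1642 + 1912968) - 2310035) + 3259181 = (1914610 - 2310035) + 3259181 = -395425 + 3259181 = 2863756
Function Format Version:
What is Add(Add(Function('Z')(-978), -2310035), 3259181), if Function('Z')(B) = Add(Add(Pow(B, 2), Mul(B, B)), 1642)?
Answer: 2863756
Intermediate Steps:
Function('Z')(B) = Add(1642, Mul(2, Pow(B, 2))) (Function('Z')(B) = Add(Add(Pow(B, 2), Pow(B, 2)), 1642) = Add(Mul(2, Pow(B, 2)), 1642) = Add(1642, Mul(2, Pow(B, 2))))
Add(Add(Function('Z')(-978), -2310035), 3259181) = Add(Add(Add(1642, Mul(2, Pow(-978, 2))), -2310035), 3259181) = Add(Add(Add(1642, Mul(2, 956484)), -2310035), 3259181) = Add(Add(Add(1642, 1912968), -2310035), 3259181) = Add(Add(1914610, -2310035), 3259181) = Add(-395425, 3259181) = 2863756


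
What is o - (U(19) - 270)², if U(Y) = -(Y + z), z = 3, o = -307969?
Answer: -393233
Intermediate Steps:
U(Y) = -3 - Y (U(Y) = -(Y + 3) = -(3 + Y) = -3 - Y)
o - (U(19) - 270)² = -307969 - ((-3 - 1*19) - 270)² = -307969 - ((-3 - 19) - 270)² = -307969 - (-22 - 270)² = -307969 - 1*(-292)² = -307969 - 1*85264 = -307969 - 85264 = -393233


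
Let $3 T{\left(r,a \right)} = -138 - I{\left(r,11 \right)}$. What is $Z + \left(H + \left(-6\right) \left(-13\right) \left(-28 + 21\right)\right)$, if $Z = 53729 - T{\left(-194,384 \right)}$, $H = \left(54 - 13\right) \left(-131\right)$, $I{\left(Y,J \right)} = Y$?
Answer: $\frac{143380}{3} \approx 47793.0$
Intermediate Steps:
$T{\left(r,a \right)} = -46 - \frac{r}{3}$ ($T{\left(r,a \right)} = \frac{-138 - r}{3} = -46 - \frac{r}{3}$)
$H = -5371$ ($H = 41 \left(-131\right) = -5371$)
$Z = \frac{161131}{3}$ ($Z = 53729 - \left(-46 - - \frac{194}{3}\right) = 53729 - \left(-46 + \frac{194}{3}\right) = 53729 - \frac{56}{3} = \frac{161131}{3} \approx 53710.0$)
$Z + \left(H + \left(-6\right) \left(-13\right) \left(-28 + 21\right)\right) = \frac{161131}{3} - \left(5371 - \left(-6\right) \left(-13\right) \left(-28 + 21\right)\right) = \frac{161131}{3} + \left(-5371 + 78 \left(-7\right)\right) = \frac{161131}{3} - 5917 = \frac{143380}{3}$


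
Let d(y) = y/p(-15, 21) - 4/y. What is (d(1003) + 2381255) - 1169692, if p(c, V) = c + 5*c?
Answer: 109366785641/90270 ≈ 1.2116e+6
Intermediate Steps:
p(c, V) = 6*c
d(y) = -4/y - y/90 (d(y) = y/((6*(-15))) - 4/y = y/(-90) - 4/y = y*(-1/90) - 4/y = -y/90 - 4/y = -4/y - y/90)
(d(1003) + 2381255) - 1169692 = ((-4/1003 - 1/90*1003) + 2381255) - 1169692 = ((-4*1/1003 - 1003/90) + 2381255) - 1169692 = ((-4/1003 - 1003/90) + 2381255) - 1169692 = (-1006369/90270 + 2381255) - 1169692 = 214954882481/90270 - 1169692 = 109366785641/90270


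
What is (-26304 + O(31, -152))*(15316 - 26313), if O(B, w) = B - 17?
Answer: 289111130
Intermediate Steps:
O(B, w) = -17 + B
(-26304 + O(31, -152))*(15316 - 26313) = (-26304 + (-17 + 31))*(15316 - 26313) = (-26304 + 14)*(-10997) = -26290*(-10997) = 289111130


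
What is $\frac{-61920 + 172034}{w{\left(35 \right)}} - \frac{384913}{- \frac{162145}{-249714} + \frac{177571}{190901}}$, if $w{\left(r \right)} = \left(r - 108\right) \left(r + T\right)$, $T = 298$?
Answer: $- \frac{446055439782223747384}{1830360918803751} \approx -2.437 \cdot 10^{5}$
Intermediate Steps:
$w{\left(r \right)} = \left(-108 + r\right) \left(298 + r\right)$ ($w{\left(r \right)} = \left(r - 108\right) \left(r + 298\right) = \left(-108 + r\right) \left(298 + r\right)$)
$\frac{-61920 + 172034}{w{\left(35 \right)}} - \frac{384913}{- \frac{162145}{-249714} + \frac{177571}{190901}} = \frac{-61920 + 172034}{-32184 + 35^{2} + 190 \cdot 35} - \frac{384913}{- \frac{162145}{-249714} + \frac{177571}{190901}} = \frac{110114}{-32184 + 1225 + 6650} - \frac{384913}{\left(-162145\right) \left(- \frac{1}{249714}\right) + 177571 \cdot \frac{1}{190901}} = \frac{110114}{-24309} - \frac{384913}{\frac{162145}{249714} + \frac{177571}{190901}} = 110114 \left(- \frac{1}{24309}\right) - \frac{384913}{\frac{75295607339}{47670652314}} = - \frac{110114}{24309} - \frac{18349053794138682}{75295607339} = - \frac{446055439782223747384}{1830360918803751}$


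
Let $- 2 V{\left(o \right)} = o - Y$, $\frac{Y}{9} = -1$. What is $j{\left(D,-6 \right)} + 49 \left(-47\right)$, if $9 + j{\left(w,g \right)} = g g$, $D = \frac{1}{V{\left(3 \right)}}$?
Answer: $-2276$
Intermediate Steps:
$Y = -9$ ($Y = 9 \left(-1\right) = -9$)
$V{\left(o \right)} = - \frac{9}{2} - \frac{o}{2}$ ($V{\left(o \right)} = - \frac{o - -9}{2} = - \frac{o + 9}{2} = - \frac{9 + o}{2} = - \frac{9}{2} - \frac{o}{2}$)
$D = - \frac{1}{6}$ ($D = \frac{1}{- \frac{9}{2} - \frac{3}{2}} = \frac{1}{-6} = - \frac{1}{6} \approx -0.16667$)
$j{\left(w,g \right)} = -9 + g^{2}$ ($j{\left(w,g \right)} = -9 + g g = -9 + g^{2}$)
$j{\left(D,-6 \right)} + 49 \left(-47\right) = \left(-9 + \left(-6\right)^{2}\right) + 49 \left(-47\right) = \left(-9 + 36\right) - 2303 = 27 - 2303 = -2276$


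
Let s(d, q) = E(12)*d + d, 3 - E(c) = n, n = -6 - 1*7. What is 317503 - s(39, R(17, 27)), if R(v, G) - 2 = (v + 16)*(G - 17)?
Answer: 316840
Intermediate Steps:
R(v, G) = 2 + (-17 + G)*(16 + v) (R(v, G) = 2 + (v + 16)*(G - 17) = 2 + (16 + v)*(-17 + G) = 2 + (-17 + G)*(16 + v))
n = -13 (n = -6 - 7 = -13)
E(c) = 16 (E(c) = 3 - 1*(-13) = 3 + 13 = 16)
s(d, q) = 17*d (s(d, q) = 16*d + d = 17*d)
317503 - s(39, R(17, 27)) = 317503 - 17*39 = 317503 - 1*663 = 317503 - 663 = 316840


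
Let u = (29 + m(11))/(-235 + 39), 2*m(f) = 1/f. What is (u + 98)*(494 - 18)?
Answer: 7172929/154 ≈ 46577.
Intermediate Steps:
m(f) = 1/(2*f)
u = -639/4312 (u = (29 + (½)/11)/(-235 + 39) = (29 + (½)*(1/11))/(-196) = (29 + 1/22)*(-1/196) = (639/22)*(-1/196) = -639/4312 ≈ -0.14819)
(u + 98)*(494 - 18) = (-639/4312 + 98)*(494 - 18) = (421937/4312)*476 = 7172929/154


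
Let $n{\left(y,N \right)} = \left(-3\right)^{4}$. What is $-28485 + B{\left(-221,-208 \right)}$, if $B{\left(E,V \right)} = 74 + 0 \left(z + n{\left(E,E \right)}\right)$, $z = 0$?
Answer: $-28411$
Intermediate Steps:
$n{\left(y,N \right)} = 81$
$B{\left(E,V \right)} = 74$ ($B{\left(E,V \right)} = 74 + 0 \left(0 + 81\right) = 74 + 0 \cdot 81 = 74 + 0 = 74$)
$-28485 + B{\left(-221,-208 \right)} = -28485 + 74 = -28411$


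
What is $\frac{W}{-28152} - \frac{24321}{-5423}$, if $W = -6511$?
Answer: $\frac{3850235}{816408} \approx 4.7161$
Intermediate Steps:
$\frac{W}{-28152} - \frac{24321}{-5423} = - \frac{6511}{-28152} - \frac{24321}{-5423} = \left(-6511\right) \left(- \frac{1}{28152}\right) - - \frac{2211}{493} = \frac{383}{1656} + \frac{2211}{493} = \frac{3850235}{816408}$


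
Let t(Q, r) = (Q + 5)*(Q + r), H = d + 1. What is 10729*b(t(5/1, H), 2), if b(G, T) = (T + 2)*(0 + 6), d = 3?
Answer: 257496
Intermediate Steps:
H = 4 (H = 3 + 1 = 4)
t(Q, r) = (5 + Q)*(Q + r)
b(G, T) = 12 + 6*T (b(G, T) = (2 + T)*6 = 12 + 6*T)
10729*b(t(5/1, H), 2) = 10729*(12 + 6*2) = 10729*(12 + 12) = 10729*24 = 257496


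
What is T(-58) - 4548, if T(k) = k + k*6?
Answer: -4954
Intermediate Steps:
T(k) = 7*k (T(k) = k + 6*k = 7*k)
T(-58) - 4548 = 7*(-58) - 4548 = -406 - 4548 = -4954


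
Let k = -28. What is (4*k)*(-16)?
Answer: 1792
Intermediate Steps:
(4*k)*(-16) = (4*(-28))*(-16) = -112*(-16) = 1792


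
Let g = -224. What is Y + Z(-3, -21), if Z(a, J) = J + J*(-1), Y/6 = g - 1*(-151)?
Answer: -438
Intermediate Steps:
Y = -438 (Y = 6*(-224 - 1*(-151)) = 6*(-224 + 151) = 6*(-73) = -438)
Z(a, J) = 0 (Z(a, J) = J - J = 0)
Y + Z(-3, -21) = -438 + 0 = -438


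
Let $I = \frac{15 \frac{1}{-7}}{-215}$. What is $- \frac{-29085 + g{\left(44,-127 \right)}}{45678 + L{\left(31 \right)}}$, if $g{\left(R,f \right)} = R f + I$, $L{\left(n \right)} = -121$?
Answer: $\frac{10436570}{13712657} \approx 0.76109$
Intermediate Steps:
$I = \frac{3}{301}$ ($I = 15 \left(- \frac{1}{7}\right) \left(- \frac{1}{215}\right) = \left(- \frac{15}{7}\right) \left(- \frac{1}{215}\right) = \frac{3}{301} \approx 0.0099668$)
$g{\left(R,f \right)} = \frac{3}{301} + R f$ ($g{\left(R,f \right)} = R f + \frac{3}{301} = \frac{3}{301} + R f$)
$- \frac{-29085 + g{\left(44,-127 \right)}}{45678 + L{\left(31 \right)}} = - \frac{-29085 + \left(\frac{3}{301} + 44 \left(-127\right)\right)}{45678 - 121} = - \frac{-29085 + \left(\frac{3}{301} - 5588\right)}{45557} = - \frac{-29085 - \frac{1681985}{301}}{45557} = - \frac{-10436570}{301 \cdot 45557} = \left(-1\right) \left(- \frac{10436570}{13712657}\right) = \frac{10436570}{13712657}$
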